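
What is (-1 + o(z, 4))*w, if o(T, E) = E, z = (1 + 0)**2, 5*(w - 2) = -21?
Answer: -33/5 ≈ -6.6000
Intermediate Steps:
w = -11/5 (w = 2 + (1/5)*(-21) = 2 - 21/5 = -11/5 ≈ -2.2000)
z = 1 (z = 1**2 = 1)
(-1 + o(z, 4))*w = (-1 + 4)*(-11/5) = 3*(-11/5) = -33/5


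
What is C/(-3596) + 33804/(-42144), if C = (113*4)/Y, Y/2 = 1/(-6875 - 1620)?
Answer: 1683113377/3157288 ≈ 533.09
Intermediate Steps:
Y = -2/8495 (Y = 2/(-6875 - 1620) = 2/(-8495) = 2*(-1/8495) = -2/8495 ≈ -0.00023543)
C = -1919870 (C = (113*4)/(-2/8495) = 452*(-8495/2) = -1919870)
C/(-3596) + 33804/(-42144) = -1919870/(-3596) + 33804/(-42144) = -1919870*(-1/3596) + 33804*(-1/42144) = 959935/1798 - 2817/3512 = 1683113377/3157288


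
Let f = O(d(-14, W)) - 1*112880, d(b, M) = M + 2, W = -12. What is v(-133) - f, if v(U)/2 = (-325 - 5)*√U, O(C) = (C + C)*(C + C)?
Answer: 112480 - 660*I*√133 ≈ 1.1248e+5 - 7611.5*I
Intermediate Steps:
d(b, M) = 2 + M
O(C) = 4*C² (O(C) = (2*C)*(2*C) = 4*C²)
f = -112480 (f = 4*(2 - 12)² - 1*112880 = 4*(-10)² - 112880 = 4*100 - 112880 = 400 - 112880 = -112480)
v(U) = -660*√U (v(U) = 2*((-325 - 5)*√U) = 2*(-330*√U) = -660*√U)
v(-133) - f = -660*I*√133 - 1*(-112480) = -660*I*√133 + 112480 = 112480 - 660*I*√133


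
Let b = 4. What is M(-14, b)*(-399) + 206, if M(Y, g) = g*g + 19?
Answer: -13759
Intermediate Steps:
M(Y, g) = 19 + g**2 (M(Y, g) = g**2 + 19 = 19 + g**2)
M(-14, b)*(-399) + 206 = (19 + 4**2)*(-399) + 206 = (19 + 16)*(-399) + 206 = 35*(-399) + 206 = -13965 + 206 = -13759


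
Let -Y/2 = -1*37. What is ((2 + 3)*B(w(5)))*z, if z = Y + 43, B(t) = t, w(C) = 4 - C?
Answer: -585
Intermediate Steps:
Y = 74 (Y = -(-2)*37 = -2*(-37) = 74)
z = 117 (z = 74 + 43 = 117)
((2 + 3)*B(w(5)))*z = ((2 + 3)*(4 - 1*5))*117 = (5*(4 - 5))*117 = (5*(-1))*117 = -5*117 = -585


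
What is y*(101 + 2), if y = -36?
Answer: -3708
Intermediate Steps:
y*(101 + 2) = -36*(101 + 2) = -36*103 = -3708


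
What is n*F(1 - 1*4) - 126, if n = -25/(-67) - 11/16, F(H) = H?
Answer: -134061/1072 ≈ -125.06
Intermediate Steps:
n = -337/1072 (n = -25*(-1/67) - 11*1/16 = 25/67 - 11/16 = -337/1072 ≈ -0.31437)
n*F(1 - 1*4) - 126 = -337*(1 - 1*4)/1072 - 126 = -337*(1 - 4)/1072 - 126 = -337/1072*(-3) - 126 = 1011/1072 - 126 = -134061/1072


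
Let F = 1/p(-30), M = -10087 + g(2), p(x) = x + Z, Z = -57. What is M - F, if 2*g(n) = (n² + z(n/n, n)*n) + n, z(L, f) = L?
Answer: -877220/87 ≈ -10083.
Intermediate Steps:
p(x) = -57 + x (p(x) = x - 57 = -57 + x)
g(n) = n + n²/2 (g(n) = ((n² + (n/n)*n) + n)/2 = ((n² + 1*n) + n)/2 = ((n² + n) + n)/2 = ((n + n²) + n)/2 = (n² + 2*n)/2 = n + n²/2)
M = -10083 (M = -10087 + (½)*2*(2 + 2) = -10087 + (½)*2*4 = -10087 + 4 = -10083)
F = -1/87 (F = 1/(-57 - 30) = 1/(-87) = -1/87 ≈ -0.011494)
M - F = -10083 - 1*(-1/87) = -10083 + 1/87 = -877220/87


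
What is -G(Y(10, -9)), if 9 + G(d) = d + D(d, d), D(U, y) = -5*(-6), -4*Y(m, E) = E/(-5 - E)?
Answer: -345/16 ≈ -21.563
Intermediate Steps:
Y(m, E) = -E/(4*(-5 - E))
D(U, y) = 30
G(d) = 21 + d (G(d) = -9 + (d + 30) = -9 + (30 + d) = 21 + d)
-G(Y(10, -9)) = -(21 + (¼)*(-9)/(5 - 9)) = -(21 + (¼)*(-9)/(-4)) = -(21 + (¼)*(-9)*(-¼)) = -(21 + 9/16) = -1*345/16 = -345/16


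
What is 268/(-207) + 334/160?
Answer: 13129/16560 ≈ 0.79281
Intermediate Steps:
268/(-207) + 334/160 = 268*(-1/207) + 334*(1/160) = -268/207 + 167/80 = 13129/16560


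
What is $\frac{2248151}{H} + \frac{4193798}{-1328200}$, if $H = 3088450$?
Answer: $- \frac{99663412749}{41020792900} \approx -2.4296$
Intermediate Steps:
$\frac{2248151}{H} + \frac{4193798}{-1328200} = \frac{2248151}{3088450} + \frac{4193798}{-1328200} = 2248151 \cdot \frac{1}{3088450} + 4193798 \left(- \frac{1}{1328200}\right) = \frac{2248151}{3088450} - \frac{2096899}{664100} = - \frac{99663412749}{41020792900}$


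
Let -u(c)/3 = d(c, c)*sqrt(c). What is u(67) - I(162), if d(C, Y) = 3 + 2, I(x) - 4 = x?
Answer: -166 - 15*sqrt(67) ≈ -288.78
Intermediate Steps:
I(x) = 4 + x
d(C, Y) = 5
u(c) = -15*sqrt(c)
u(67) - I(162) = -15*sqrt(67) - (4 + 162) = -15*sqrt(67) - 1*166 = -15*sqrt(67) - 166 = -166 - 15*sqrt(67)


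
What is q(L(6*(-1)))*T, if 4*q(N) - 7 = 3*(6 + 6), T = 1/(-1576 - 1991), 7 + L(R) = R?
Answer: -43/14268 ≈ -0.0030137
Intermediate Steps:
L(R) = -7 + R
T = -1/3567 (T = 1/(-3567) = -1/3567 ≈ -0.00028035)
q(N) = 43/4 (q(N) = 7/4 + (3*(6 + 6))/4 = 7/4 + (3*12)/4 = 7/4 + (1/4)*36 = 7/4 + 9 = 43/4)
q(L(6*(-1)))*T = (43/4)*(-1/3567) = -43/14268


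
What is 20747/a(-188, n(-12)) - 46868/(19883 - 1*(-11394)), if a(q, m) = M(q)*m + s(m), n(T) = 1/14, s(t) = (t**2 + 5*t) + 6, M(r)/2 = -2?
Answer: 127129348336/37250907 ≈ 3412.8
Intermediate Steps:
M(r) = -4 (M(r) = 2*(-2) = -4)
s(t) = 6 + t**2 + 5*t
n(T) = 1/14
a(q, m) = 6 + m + m**2 (a(q, m) = -4*m + (6 + m**2 + 5*m) = 6 + m + m**2)
20747/a(-188, n(-12)) - 46868/(19883 - 1*(-11394)) = 20747/(6 + 1/14 + (1/14)**2) - 46868/(19883 - 1*(-11394)) = 20747/(6 + 1/14 + 1/196) - 46868/(19883 + 11394) = 20747/(1191/196) - 46868/31277 = 20747*(196/1191) - 46868*1/31277 = 4066412/1191 - 46868/31277 = 127129348336/37250907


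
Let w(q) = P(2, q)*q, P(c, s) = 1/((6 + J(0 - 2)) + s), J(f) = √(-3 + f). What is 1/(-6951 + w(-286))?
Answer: -544913075/3787134230041 - 286*I*√5/3787134230041 ≈ -0.00014389 - 1.6887e-10*I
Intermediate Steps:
P(c, s) = 1/(6 + s + I*√5) (P(c, s) = 1/((6 + √(-3 + (0 - 2))) + s) = 1/((6 + √(-3 - 2)) + s) = 1/((6 + √(-5)) + s) = 1/((6 + I*√5) + s) = 1/(6 + s + I*√5))
w(q) = q/(6 + q + I*√5)
1/(-6951 + w(-286)) = 1/(-6951 - 286/(6 - 286 + I*√5)) = 1/(-6951 - 286/(-280 + I*√5))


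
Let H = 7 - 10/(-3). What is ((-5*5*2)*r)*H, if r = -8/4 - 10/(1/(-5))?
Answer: -24800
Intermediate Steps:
r = 48 (r = -8*¼ - 10/(-⅕) = -2 - 10*(-5) = -2 + 50 = 48)
H = 31/3 (H = 7 - 10*(-1)/3 = 7 - 1*(-10/3) = 7 + 10/3 = 31/3 ≈ 10.333)
((-5*5*2)*r)*H = ((-5*5*2)*48)*(31/3) = (-25*2*48)*(31/3) = -50*48*(31/3) = -2400*31/3 = -24800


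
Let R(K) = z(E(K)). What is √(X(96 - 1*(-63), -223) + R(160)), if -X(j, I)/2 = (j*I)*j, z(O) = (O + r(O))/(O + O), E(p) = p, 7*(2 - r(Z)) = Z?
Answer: √883985592490/280 ≈ 3357.9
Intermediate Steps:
r(Z) = 2 - Z/7
z(O) = (2 + 6*O/7)/(2*O) (z(O) = (O + (2 - O/7))/(O + O) = (2 + 6*O/7)/((2*O)) = (2 + 6*O/7)*(1/(2*O)) = (2 + 6*O/7)/(2*O))
X(j, I) = -2*I*j² (X(j, I) = -2*j*I*j = -2*I*j*j = -2*I*j²)
R(K) = 3/7 + 1/K
√(X(96 - 1*(-63), -223) + R(160)) = √(-2*(-223)*(96 - 1*(-63))² + (3/7 + 1/160)) = √(-2*(-223)*(96 + 63)² + (3/7 + 1/160)) = √(-2*(-223)*159² + 487/1120) = √(-2*(-223)*25281 + 487/1120) = √(11275326 + 487/1120) = √(12628365607/1120) = √883985592490/280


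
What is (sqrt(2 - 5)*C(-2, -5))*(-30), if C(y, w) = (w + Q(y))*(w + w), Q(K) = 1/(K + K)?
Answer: -1575*I*sqrt(3) ≈ -2728.0*I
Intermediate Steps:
Q(K) = 1/(2*K)
C(y, w) = 2*w*(w + 1/(2*y)) (C(y, w) = (w + 1/(2*y))*(w + w) = (w + 1/(2*y))*(2*w) = 2*w*(w + 1/(2*y)))
(sqrt(2 - 5)*C(-2, -5))*(-30) = (sqrt(2 - 5)*(2*(-5)**2 - 5/(-2)))*(-30) = (sqrt(-3)*(2*25 - 5*(-1/2)))*(-30) = ((I*sqrt(3))*(50 + 5/2))*(-30) = ((I*sqrt(3))*(105/2))*(-30) = (105*I*sqrt(3)/2)*(-30) = -1575*I*sqrt(3)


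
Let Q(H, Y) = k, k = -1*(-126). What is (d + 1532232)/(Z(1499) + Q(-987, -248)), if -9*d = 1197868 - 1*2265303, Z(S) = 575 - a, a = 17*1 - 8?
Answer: 14857523/6228 ≈ 2385.6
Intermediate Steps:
a = 9 (a = 17 - 8 = 9)
Z(S) = 566 (Z(S) = 575 - 1*9 = 575 - 9 = 566)
k = 126
Q(H, Y) = 126
d = 1067435/9 (d = -(1197868 - 1*2265303)/9 = -(1197868 - 2265303)/9 = -⅑*(-1067435) = 1067435/9 ≈ 1.1860e+5)
(d + 1532232)/(Z(1499) + Q(-987, -248)) = (1067435/9 + 1532232)/(566 + 126) = (14857523/9)/692 = (14857523/9)*(1/692) = 14857523/6228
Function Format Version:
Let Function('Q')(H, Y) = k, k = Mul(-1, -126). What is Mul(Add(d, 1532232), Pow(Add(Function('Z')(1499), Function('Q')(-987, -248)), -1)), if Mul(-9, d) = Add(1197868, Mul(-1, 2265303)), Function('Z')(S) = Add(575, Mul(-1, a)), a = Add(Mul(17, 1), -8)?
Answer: Rational(14857523, 6228) ≈ 2385.6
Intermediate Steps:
a = 9 (a = Add(17, -8) = 9)
Function('Z')(S) = 566 (Function('Z')(S) = Add(575, Mul(-1, 9)) = Add(575, -9) = 566)
k = 126
Function('Q')(H, Y) = 126
d = Rational(1067435, 9) (d = Mul(Rational(-1, 9), Add(1197868, Mul(-1, 2265303))) = Mul(Rational(-1, 9), Add(1197868, -2265303)) = Mul(Rational(-1, 9), -1067435) = Rational(1067435, 9) ≈ 1.1860e+5)
Mul(Add(d, 1532232), Pow(Add(Function('Z')(1499), Function('Q')(-987, -248)), -1)) = Mul(Add(Rational(1067435, 9), 1532232), Pow(Add(566, 126), -1)) = Mul(Rational(14857523, 9), Pow(692, -1)) = Mul(Rational(14857523, 9), Rational(1, 692)) = Rational(14857523, 6228)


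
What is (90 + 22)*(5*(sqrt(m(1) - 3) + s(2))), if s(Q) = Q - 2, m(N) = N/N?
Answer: 560*I*sqrt(2) ≈ 791.96*I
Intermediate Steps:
m(N) = 1
s(Q) = -2 + Q
(90 + 22)*(5*(sqrt(m(1) - 3) + s(2))) = (90 + 22)*(5*(sqrt(1 - 3) + (-2 + 2))) = 112*(5*(sqrt(-2) + 0)) = 112*(5*(I*sqrt(2) + 0)) = 112*(5*(I*sqrt(2))) = 112*(5*I*sqrt(2)) = 560*I*sqrt(2)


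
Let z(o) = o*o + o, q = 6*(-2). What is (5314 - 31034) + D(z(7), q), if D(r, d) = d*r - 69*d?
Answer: -25564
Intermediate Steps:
q = -12
z(o) = o + o² (z(o) = o² + o = o + o²)
D(r, d) = -69*d + d*r
(5314 - 31034) + D(z(7), q) = (5314 - 31034) - 12*(-69 + 7*(1 + 7)) = -25720 - 12*(-69 + 7*8) = -25720 - 12*(-69 + 56) = -25720 - 12*(-13) = -25720 + 156 = -25564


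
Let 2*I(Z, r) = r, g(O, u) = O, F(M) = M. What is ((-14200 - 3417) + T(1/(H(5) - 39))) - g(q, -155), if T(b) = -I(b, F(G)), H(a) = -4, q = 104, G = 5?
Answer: -35447/2 ≈ -17724.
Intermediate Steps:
I(Z, r) = r/2
T(b) = -5/2
((-14200 - 3417) + T(1/(H(5) - 39))) - g(q, -155) = ((-14200 - 3417) - 5/2) - 1*104 = (-17617 - 5/2) - 104 = -35239/2 - 104 = -35447/2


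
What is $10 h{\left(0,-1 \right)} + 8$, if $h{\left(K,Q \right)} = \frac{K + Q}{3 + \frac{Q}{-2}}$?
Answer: $\frac{36}{7} \approx 5.1429$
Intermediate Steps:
$h{\left(K,Q \right)} = \frac{K + Q}{3 - \frac{Q}{2}}$ ($h{\left(K,Q \right)} = \frac{K + Q}{3 + Q \left(- \frac{1}{2}\right)} = \frac{K + Q}{3 - \frac{Q}{2}}$)
$10 h{\left(0,-1 \right)} + 8 = 10 \frac{2 \left(\left(-1\right) 0 - -1\right)}{-6 - 1} + 8 = 10 \frac{2 \left(0 + 1\right)}{-7} + 8 = 10 \cdot 2 \left(- \frac{1}{7}\right) 1 + 8 = 10 \left(- \frac{2}{7}\right) + 8 = - \frac{20}{7} + 8 = \frac{36}{7}$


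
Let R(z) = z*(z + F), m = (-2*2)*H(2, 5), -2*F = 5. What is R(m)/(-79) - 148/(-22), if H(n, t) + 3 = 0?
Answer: 4592/869 ≈ 5.2842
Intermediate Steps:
F = -5/2 (F = -½*5 = -5/2 ≈ -2.5000)
H(n, t) = -3 (H(n, t) = -3 + 0 = -3)
m = 12 (m = -2*2*(-3) = -4*(-3) = 12)
R(z) = z*(-5/2 + z) (R(z) = z*(z - 5/2) = z*(-5/2 + z))
R(m)/(-79) - 148/(-22) = ((½)*12*(-5 + 2*12))/(-79) - 148/(-22) = ((½)*12*(-5 + 24))*(-1/79) - 148*(-1/22) = ((½)*12*19)*(-1/79) + 74/11 = 114*(-1/79) + 74/11 = -114/79 + 74/11 = 4592/869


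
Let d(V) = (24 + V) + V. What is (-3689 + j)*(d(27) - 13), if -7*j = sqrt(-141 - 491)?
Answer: -239785 - 130*I*sqrt(158)/7 ≈ -2.3979e+5 - 233.44*I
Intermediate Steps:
j = -2*I*sqrt(158)/7 (j = -sqrt(-141 - 491)/7 = -2*I*sqrt(158)/7 ≈ -3.5914*I)
d(V) = 24 + 2*V
(-3689 + j)*(d(27) - 13) = (-3689 - 2*I*sqrt(158)/7)*((24 + 2*27) - 13) = (-3689 - 2*I*sqrt(158)/7)*((24 + 54) - 13) = (-3689 - 2*I*sqrt(158)/7)*(78 - 13) = (-3689 - 2*I*sqrt(158)/7)*65 = -239785 - 130*I*sqrt(158)/7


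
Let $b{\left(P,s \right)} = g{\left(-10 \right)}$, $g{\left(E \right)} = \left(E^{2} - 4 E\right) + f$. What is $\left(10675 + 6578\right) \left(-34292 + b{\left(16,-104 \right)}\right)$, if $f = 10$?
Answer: $-589051926$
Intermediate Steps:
$g{\left(E \right)} = 10 + E^{2} - 4 E$ ($g{\left(E \right)} = \left(E^{2} - 4 E\right) + 10 = 10 + E^{2} - 4 E$)
$b{\left(P,s \right)} = 150$ ($b{\left(P,s \right)} = 10 + \left(-10\right)^{2} - -40 = 10 + 100 + 40 = 150$)
$\left(10675 + 6578\right) \left(-34292 + b{\left(16,-104 \right)}\right) = \left(10675 + 6578\right) \left(-34292 + 150\right) = 17253 \left(-34142\right) = -589051926$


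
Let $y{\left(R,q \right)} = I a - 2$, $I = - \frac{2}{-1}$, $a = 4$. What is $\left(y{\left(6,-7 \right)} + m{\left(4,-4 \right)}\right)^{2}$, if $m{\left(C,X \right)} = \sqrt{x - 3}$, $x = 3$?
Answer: $36$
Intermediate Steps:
$I = 2$ ($I = \left(-2\right) \left(-1\right) = 2$)
$m{\left(C,X \right)} = 0$ ($m{\left(C,X \right)} = \sqrt{3 - 3} = \sqrt{0} = 0$)
$y{\left(R,q \right)} = 6$ ($y{\left(R,q \right)} = 2 \cdot 4 - 2 = 8 - 2 = 6$)
$\left(y{\left(6,-7 \right)} + m{\left(4,-4 \right)}\right)^{2} = \left(6 + 0\right)^{2} = 6^{2} = 36$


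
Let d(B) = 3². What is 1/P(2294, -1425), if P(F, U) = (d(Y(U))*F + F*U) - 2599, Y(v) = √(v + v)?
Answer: -1/3250903 ≈ -3.0761e-7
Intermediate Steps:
Y(v) = √2*√v (Y(v) = √(2*v) = √2*√v)
d(B) = 9
P(F, U) = -2599 + 9*F + F*U (P(F, U) = (9*F + F*U) - 2599 = -2599 + 9*F + F*U)
1/P(2294, -1425) = 1/(-2599 + 9*2294 + 2294*(-1425)) = 1/(-2599 + 20646 - 3268950) = 1/(-3250903) = -1/3250903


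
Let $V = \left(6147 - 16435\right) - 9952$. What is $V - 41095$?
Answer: $-61335$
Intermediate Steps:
$V = -20240$ ($V = -10288 - 9952 = -20240$)
$V - 41095 = -20240 - 41095 = -61335$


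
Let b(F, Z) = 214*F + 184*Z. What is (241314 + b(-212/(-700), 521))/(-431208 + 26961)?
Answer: -59017492/70743225 ≈ -0.83425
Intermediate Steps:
b(F, Z) = 184*Z + 214*F
(241314 + b(-212/(-700), 521))/(-431208 + 26961) = (241314 + (184*521 + 214*(-212/(-700))))/(-431208 + 26961) = (241314 + (95864 + 214*(-212*(-1/700))))/(-404247) = (241314 + (95864 + 214*(53/175)))*(-1/404247) = (241314 + (95864 + 11342/175))*(-1/404247) = (241314 + 16787542/175)*(-1/404247) = (59017492/175)*(-1/404247) = -59017492/70743225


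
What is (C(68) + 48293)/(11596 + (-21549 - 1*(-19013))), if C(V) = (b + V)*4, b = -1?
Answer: 16187/3020 ≈ 5.3599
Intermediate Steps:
C(V) = -4 + 4*V (C(V) = (-1 + V)*4 = -4 + 4*V)
(C(68) + 48293)/(11596 + (-21549 - 1*(-19013))) = ((-4 + 4*68) + 48293)/(11596 + (-21549 - 1*(-19013))) = ((-4 + 272) + 48293)/(11596 + (-21549 + 19013)) = (268 + 48293)/(11596 - 2536) = 48561/9060 = 48561*(1/9060) = 16187/3020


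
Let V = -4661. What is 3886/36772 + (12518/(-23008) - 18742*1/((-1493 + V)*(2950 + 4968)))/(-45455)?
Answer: 42684233585096865/403861813427057584 ≈ 0.10569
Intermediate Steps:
3886/36772 + (12518/(-23008) - 18742*1/((-1493 + V)*(2950 + 4968)))/(-45455) = 3886/36772 + (12518/(-23008) - 18742*1/((-1493 - 4661)*(2950 + 4968)))/(-45455) = 3886*(1/36772) + (12518*(-1/23008) - 18742/(7918*(-6154)))*(-1/45455) = 67/634 + (-6259/11504 - 18742/(-48727372))*(-1/45455) = 67/634 + (-6259/11504 - 18742*(-1/48727372))*(-1/45455) = 67/634 + (-6259/11504 + 9371/24363686)*(-1/45455) = 67/634 - 76192253345/140139921872*(-1/45455) = 67/634 + 15238450669/1274012029738352 = 42684233585096865/403861813427057584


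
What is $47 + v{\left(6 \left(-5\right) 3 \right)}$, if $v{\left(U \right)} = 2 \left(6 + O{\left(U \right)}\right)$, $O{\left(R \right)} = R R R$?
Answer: $-1457941$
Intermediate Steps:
$O{\left(R \right)} = R^{3}$ ($O{\left(R \right)} = R^{2} R = R^{3}$)
$v{\left(U \right)} = 12 + 2 U^{3}$ ($v{\left(U \right)} = 2 \left(6 + U^{3}\right) = 12 + 2 U^{3}$)
$47 + v{\left(6 \left(-5\right) 3 \right)} = 47 + \left(12 + 2 \left(6 \left(-5\right) 3\right)^{3}\right) = 47 + \left(12 + 2 \left(\left(-30\right) 3\right)^{3}\right) = 47 + \left(12 + 2 \left(-90\right)^{3}\right) = 47 + \left(12 + 2 \left(-729000\right)\right) = 47 + \left(12 - 1458000\right) = 47 - 1457988 = -1457941$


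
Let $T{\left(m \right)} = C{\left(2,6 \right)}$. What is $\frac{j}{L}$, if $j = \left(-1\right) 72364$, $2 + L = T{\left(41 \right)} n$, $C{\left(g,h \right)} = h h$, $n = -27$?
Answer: $\frac{36182}{487} \approx 74.296$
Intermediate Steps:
$C{\left(g,h \right)} = h^{2}$
$T{\left(m \right)} = 36$ ($T{\left(m \right)} = 6^{2} = 36$)
$L = -974$ ($L = -2 + 36 \left(-27\right) = -2 - 972 = -974$)
$j = -72364$
$\frac{j}{L} = - \frac{72364}{-974} = \left(-72364\right) \left(- \frac{1}{974}\right) = \frac{36182}{487}$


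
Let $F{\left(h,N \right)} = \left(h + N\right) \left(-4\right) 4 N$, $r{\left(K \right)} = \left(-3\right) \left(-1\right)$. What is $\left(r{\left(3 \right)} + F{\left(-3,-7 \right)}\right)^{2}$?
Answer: $1247689$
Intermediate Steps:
$r{\left(K \right)} = 3$
$F{\left(h,N \right)} = - 16 N \left(N + h\right)$ ($F{\left(h,N \right)} = \left(N + h\right) \left(- 16 N\right) = - 16 N \left(N + h\right)$)
$\left(r{\left(3 \right)} + F{\left(-3,-7 \right)}\right)^{2} = \left(3 - - 112 \left(-7 - 3\right)\right)^{2} = \left(3 - \left(-112\right) \left(-10\right)\right)^{2} = \left(3 - 1120\right)^{2} = \left(-1117\right)^{2} = 1247689$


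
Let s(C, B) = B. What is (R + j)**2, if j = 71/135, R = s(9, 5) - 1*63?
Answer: 60202081/18225 ≈ 3303.3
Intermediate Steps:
R = -58 (R = 5 - 1*63 = 5 - 63 = -58)
j = 71/135 (j = 71*(1/135) = 71/135 ≈ 0.52593)
(R + j)**2 = (-58 + 71/135)**2 = (-7759/135)**2 = 60202081/18225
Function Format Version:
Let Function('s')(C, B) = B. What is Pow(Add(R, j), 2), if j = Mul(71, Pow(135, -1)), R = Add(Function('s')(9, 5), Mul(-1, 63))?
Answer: Rational(60202081, 18225) ≈ 3303.3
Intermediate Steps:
R = -58 (R = Add(5, Mul(-1, 63)) = Add(5, -63) = -58)
j = Rational(71, 135) (j = Mul(71, Rational(1, 135)) = Rational(71, 135) ≈ 0.52593)
Pow(Add(R, j), 2) = Pow(Add(-58, Rational(71, 135)), 2) = Pow(Rational(-7759, 135), 2) = Rational(60202081, 18225)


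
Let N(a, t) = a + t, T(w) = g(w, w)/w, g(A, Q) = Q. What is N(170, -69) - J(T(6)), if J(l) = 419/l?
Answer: -318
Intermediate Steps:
T(w) = 1 (T(w) = w/w = 1)
N(170, -69) - J(T(6)) = (170 - 69) - 419/1 = 101 - 419 = -318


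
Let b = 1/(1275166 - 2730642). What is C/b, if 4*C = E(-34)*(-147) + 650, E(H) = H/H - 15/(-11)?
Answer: -110086912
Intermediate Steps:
E(H) = 26/11 (E(H) = 1 - 15*(-1/11) = 1 + 15/11 = 26/11)
b = -1/1455476 (b = 1/(-1455476) = -1/1455476 ≈ -6.8706e-7)
C = 832/11 (C = ((26/11)*(-147) + 650)/4 = (-3822/11 + 650)/4 = (¼)*(3328/11) = 832/11 ≈ 75.636)
C/b = 832/(11*(-1/1455476)) = (832/11)*(-1455476) = -110086912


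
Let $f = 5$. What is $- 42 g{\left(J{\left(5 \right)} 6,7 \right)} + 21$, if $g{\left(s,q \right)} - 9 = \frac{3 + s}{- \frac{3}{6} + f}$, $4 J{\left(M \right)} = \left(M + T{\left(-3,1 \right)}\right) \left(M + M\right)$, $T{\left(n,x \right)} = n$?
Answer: $-665$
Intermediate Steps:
$J{\left(M \right)} = \frac{M \left(-3 + M\right)}{2}$ ($J{\left(M \right)} = \frac{\left(M - 3\right) \left(M + M\right)}{4} = \frac{\left(-3 + M\right) 2 M}{4} = \frac{2 M \left(-3 + M\right)}{4} = \frac{M \left(-3 + M\right)}{2}$)
$g{\left(s,q \right)} = \frac{29}{3} + \frac{2 s}{9}$ ($g{\left(s,q \right)} = 9 + \frac{3 + s}{- \frac{3}{6} + 5} = 9 + \frac{3 + s}{\left(-3\right) \frac{1}{6} + 5} = 9 + \frac{3 + s}{- \frac{1}{2} + 5} = 9 + \frac{3 + s}{\frac{9}{2}} = 9 + \left(3 + s\right) \frac{2}{9} = 9 + \left(\frac{2}{3} + \frac{2 s}{9}\right) = \frac{29}{3} + \frac{2 s}{9}$)
$- 42 g{\left(J{\left(5 \right)} 6,7 \right)} + 21 = - 42 \left(\frac{29}{3} + \frac{2 \cdot \frac{1}{2} \cdot 5 \left(-3 + 5\right) 6}{9}\right) + 21 = - 42 \left(\frac{29}{3} + \frac{2 \cdot \frac{1}{2} \cdot 5 \cdot 2 \cdot 6}{9}\right) + 21 = - 42 \left(\frac{29}{3} + \frac{2 \cdot 5 \cdot 6}{9}\right) + 21 = - 42 \left(\frac{29}{3} + \frac{2}{9} \cdot 30\right) + 21 = - 42 \left(\frac{29}{3} + \frac{20}{3}\right) + 21 = \left(-42\right) \frac{49}{3} + 21 = -686 + 21 = -665$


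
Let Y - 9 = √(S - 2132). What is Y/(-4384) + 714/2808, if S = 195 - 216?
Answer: 129371/512928 - I*√2153/4384 ≈ 0.25222 - 0.010584*I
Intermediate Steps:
S = -21
Y = 9 + I*√2153 (Y = 9 + √(-21 - 2132) = 9 + √(-2153) = 9 + I*√2153 ≈ 9.0 + 46.4*I)
Y/(-4384) + 714/2808 = (9 + I*√2153)/(-4384) + 714/2808 = (9 + I*√2153)*(-1/4384) + 714*(1/2808) = (-9/4384 - I*√2153/4384) + 119/468 = 129371/512928 - I*√2153/4384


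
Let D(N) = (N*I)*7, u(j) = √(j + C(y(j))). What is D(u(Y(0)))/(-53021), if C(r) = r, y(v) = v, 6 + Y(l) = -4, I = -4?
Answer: 56*I*√5/53021 ≈ 0.0023617*I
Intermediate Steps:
Y(l) = -10 (Y(l) = -6 - 4 = -10)
u(j) = √2*√j (u(j) = √(j + j) = √(2*j) = √2*√j)
D(N) = -28*N (D(N) = (N*(-4))*7 = -4*N*7 = -28*N)
D(u(Y(0)))/(-53021) = -28*√2*√(-10)/(-53021) = -28*√2*I*√10*(-1/53021) = -56*I*√5*(-1/53021) = 56*I*√5/53021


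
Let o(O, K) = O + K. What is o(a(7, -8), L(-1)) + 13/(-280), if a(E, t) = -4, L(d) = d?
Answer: -1413/280 ≈ -5.0464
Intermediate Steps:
o(O, K) = K + O
o(a(7, -8), L(-1)) + 13/(-280) = (-1 - 4) + 13/(-280) = -5 + 13*(-1/280) = -5 - 13/280 = -1413/280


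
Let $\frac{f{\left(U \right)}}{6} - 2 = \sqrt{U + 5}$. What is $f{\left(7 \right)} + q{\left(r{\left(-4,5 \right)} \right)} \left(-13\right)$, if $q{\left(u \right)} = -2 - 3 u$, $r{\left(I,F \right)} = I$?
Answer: $-118 + 12 \sqrt{3} \approx -97.215$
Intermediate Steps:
$f{\left(U \right)} = 12 + 6 \sqrt{5 + U}$ ($f{\left(U \right)} = 12 + 6 \sqrt{U + 5} = 12 + 6 \sqrt{5 + U}$)
$f{\left(7 \right)} + q{\left(r{\left(-4,5 \right)} \right)} \left(-13\right) = \left(12 + 6 \sqrt{5 + 7}\right) + \left(-2 - -12\right) \left(-13\right) = \left(12 + 6 \sqrt{12}\right) + \left(-2 + 12\right) \left(-13\right) = \left(12 + 6 \cdot 2 \sqrt{3}\right) + 10 \left(-13\right) = \left(12 + 12 \sqrt{3}\right) - 130 = -118 + 12 \sqrt{3}$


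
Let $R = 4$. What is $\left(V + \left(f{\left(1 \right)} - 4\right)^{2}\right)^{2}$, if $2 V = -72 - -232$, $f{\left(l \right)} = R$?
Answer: $6400$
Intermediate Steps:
$f{\left(l \right)} = 4$
$V = 80$ ($V = \frac{-72 - -232}{2} = \frac{-72 + 232}{2} = \frac{1}{2} \cdot 160 = 80$)
$\left(V + \left(f{\left(1 \right)} - 4\right)^{2}\right)^{2} = \left(80 + \left(4 - 4\right)^{2}\right)^{2} = \left(80 + 0^{2}\right)^{2} = \left(80 + 0\right)^{2} = 80^{2} = 6400$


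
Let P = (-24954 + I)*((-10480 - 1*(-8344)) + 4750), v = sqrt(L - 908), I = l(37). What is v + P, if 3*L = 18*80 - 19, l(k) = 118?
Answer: -64921304 + I*sqrt(3909)/3 ≈ -6.4921e+7 + 20.841*I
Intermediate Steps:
I = 118
L = 1421/3 (L = (18*80 - 19)/3 = (1440 - 19)/3 = (1/3)*1421 = 1421/3 ≈ 473.67)
v = I*sqrt(3909)/3 (v = sqrt(1421/3 - 908) = sqrt(-1303/3) = I*sqrt(3909)/3 ≈ 20.841*I)
P = -64921304 (P = (-24954 + 118)*((-10480 - 1*(-8344)) + 4750) = -24836*((-10480 + 8344) + 4750) = -24836*(-2136 + 4750) = -24836*2614 = -64921304)
v + P = I*sqrt(3909)/3 - 64921304 = -64921304 + I*sqrt(3909)/3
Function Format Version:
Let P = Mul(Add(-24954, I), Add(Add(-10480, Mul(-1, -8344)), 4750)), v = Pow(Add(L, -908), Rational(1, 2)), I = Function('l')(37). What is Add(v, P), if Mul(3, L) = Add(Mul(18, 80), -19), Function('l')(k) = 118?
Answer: Add(-64921304, Mul(Rational(1, 3), I, Pow(3909, Rational(1, 2)))) ≈ Add(-6.4921e+7, Mul(20.841, I))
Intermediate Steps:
I = 118
L = Rational(1421, 3) (L = Mul(Rational(1, 3), Add(Mul(18, 80), -19)) = Mul(Rational(1, 3), Add(1440, -19)) = Mul(Rational(1, 3), 1421) = Rational(1421, 3) ≈ 473.67)
v = Mul(Rational(1, 3), I, Pow(3909, Rational(1, 2))) (v = Pow(Add(Rational(1421, 3), -908), Rational(1, 2)) = Pow(Rational(-1303, 3), Rational(1, 2)) = Mul(Rational(1, 3), I, Pow(3909, Rational(1, 2))) ≈ Mul(20.841, I))
P = -64921304 (P = Mul(Add(-24954, 118), Add(Add(-10480, Mul(-1, -8344)), 4750)) = Mul(-24836, Add(Add(-10480, 8344), 4750)) = Mul(-24836, Add(-2136, 4750)) = Mul(-24836, 2614) = -64921304)
Add(v, P) = Add(Mul(Rational(1, 3), I, Pow(3909, Rational(1, 2))), -64921304) = Add(-64921304, Mul(Rational(1, 3), I, Pow(3909, Rational(1, 2))))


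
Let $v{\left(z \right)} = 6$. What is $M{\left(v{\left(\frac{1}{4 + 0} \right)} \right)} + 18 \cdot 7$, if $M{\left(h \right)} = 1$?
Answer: $127$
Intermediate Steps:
$M{\left(v{\left(\frac{1}{4 + 0} \right)} \right)} + 18 \cdot 7 = 1 + 18 \cdot 7 = 1 + 126 = 127$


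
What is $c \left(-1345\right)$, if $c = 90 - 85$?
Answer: $-6725$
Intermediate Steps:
$c = 5$
$c \left(-1345\right) = 5 \left(-1345\right) = -6725$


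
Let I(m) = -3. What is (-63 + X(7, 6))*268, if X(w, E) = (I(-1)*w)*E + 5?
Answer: -49312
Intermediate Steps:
X(w, E) = 5 - 3*E*w (X(w, E) = (-3*w)*E + 5 = -3*E*w + 5 = 5 - 3*E*w)
(-63 + X(7, 6))*268 = (-63 + (5 - 3*6*7))*268 = (-63 + (5 - 126))*268 = (-63 - 121)*268 = -184*268 = -49312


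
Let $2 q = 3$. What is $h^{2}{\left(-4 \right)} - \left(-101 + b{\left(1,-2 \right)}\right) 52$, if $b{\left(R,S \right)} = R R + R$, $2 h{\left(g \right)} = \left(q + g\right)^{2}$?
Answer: $\frac{330097}{64} \approx 5157.8$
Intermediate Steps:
$q = \frac{3}{2}$ ($q = \frac{1}{2} \cdot 3 = \frac{3}{2} \approx 1.5$)
$h{\left(g \right)} = \frac{\left(\frac{3}{2} + g\right)^{2}}{2}$
$b{\left(R,S \right)} = R + R^{2}$ ($b{\left(R,S \right)} = R^{2} + R = R + R^{2}$)
$h^{2}{\left(-4 \right)} - \left(-101 + b{\left(1,-2 \right)}\right) 52 = \left(\frac{\left(3 + 2 \left(-4\right)\right)^{2}}{8}\right)^{2} - \left(-101 + 1 \left(1 + 1\right)\right) 52 = \left(\frac{\left(3 - 8\right)^{2}}{8}\right)^{2} - \left(-101 + 1 \cdot 2\right) 52 = \left(\frac{\left(-5\right)^{2}}{8}\right)^{2} - \left(-101 + 2\right) 52 = \left(\frac{1}{8} \cdot 25\right)^{2} - \left(-99\right) 52 = \left(\frac{25}{8}\right)^{2} - -5148 = \frac{625}{64} + 5148 = \frac{330097}{64}$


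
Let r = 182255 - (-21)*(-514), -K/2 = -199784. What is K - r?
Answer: 228107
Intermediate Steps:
K = 399568 (K = -2*(-199784) = 399568)
r = 171461 (r = 182255 - 1*10794 = 182255 - 10794 = 171461)
K - r = 399568 - 1*171461 = 399568 - 171461 = 228107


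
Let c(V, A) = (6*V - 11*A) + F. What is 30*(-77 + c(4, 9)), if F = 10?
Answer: -4260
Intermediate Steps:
c(V, A) = 10 - 11*A + 6*V (c(V, A) = (6*V - 11*A) + 10 = (-11*A + 6*V) + 10 = 10 - 11*A + 6*V)
30*(-77 + c(4, 9)) = 30*(-77 + (10 - 11*9 + 6*4)) = 30*(-77 + (10 - 99 + 24)) = 30*(-77 - 65) = 30*(-142) = -4260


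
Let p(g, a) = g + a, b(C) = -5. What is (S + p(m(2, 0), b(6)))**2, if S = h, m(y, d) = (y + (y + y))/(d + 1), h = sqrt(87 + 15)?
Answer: (1 + sqrt(102))**2 ≈ 123.20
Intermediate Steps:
h = sqrt(102) ≈ 10.100
m(y, d) = 3*y/(1 + d) (m(y, d) = (y + 2*y)/(1 + d) = (3*y)/(1 + d) = 3*y/(1 + d))
p(g, a) = a + g
S = sqrt(102) ≈ 10.100
(S + p(m(2, 0), b(6)))**2 = (sqrt(102) + (-5 + 3*2/(1 + 0)))**2 = (sqrt(102) + (-5 + 3*2/1))**2 = (sqrt(102) + (-5 + 3*2*1))**2 = (sqrt(102) + (-5 + 6))**2 = (sqrt(102) + 1)**2 = (1 + sqrt(102))**2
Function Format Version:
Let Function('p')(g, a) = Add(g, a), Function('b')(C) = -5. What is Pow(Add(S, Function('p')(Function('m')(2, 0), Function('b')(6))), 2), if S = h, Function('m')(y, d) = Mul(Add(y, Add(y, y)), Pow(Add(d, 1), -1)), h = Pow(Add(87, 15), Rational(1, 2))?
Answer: Pow(Add(1, Pow(102, Rational(1, 2))), 2) ≈ 123.20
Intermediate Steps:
h = Pow(102, Rational(1, 2)) ≈ 10.100
Function('m')(y, d) = Mul(3, y, Pow(Add(1, d), -1)) (Function('m')(y, d) = Mul(Add(y, Mul(2, y)), Pow(Add(1, d), -1)) = Mul(Mul(3, y), Pow(Add(1, d), -1)) = Mul(3, y, Pow(Add(1, d), -1)))
Function('p')(g, a) = Add(a, g)
S = Pow(102, Rational(1, 2)) ≈ 10.100
Pow(Add(S, Function('p')(Function('m')(2, 0), Function('b')(6))), 2) = Pow(Add(Pow(102, Rational(1, 2)), Add(-5, Mul(3, 2, Pow(Add(1, 0), -1)))), 2) = Pow(Add(Pow(102, Rational(1, 2)), Add(-5, Mul(3, 2, Pow(1, -1)))), 2) = Pow(Add(Pow(102, Rational(1, 2)), Add(-5, Mul(3, 2, 1))), 2) = Pow(Add(Pow(102, Rational(1, 2)), Add(-5, 6)), 2) = Pow(Add(Pow(102, Rational(1, 2)), 1), 2) = Pow(Add(1, Pow(102, Rational(1, 2))), 2)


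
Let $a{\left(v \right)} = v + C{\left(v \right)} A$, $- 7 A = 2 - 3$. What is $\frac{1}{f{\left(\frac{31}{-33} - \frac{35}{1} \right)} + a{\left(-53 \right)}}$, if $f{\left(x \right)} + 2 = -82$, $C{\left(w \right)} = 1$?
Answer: $- \frac{7}{958} \approx -0.0073069$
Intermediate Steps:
$A = \frac{1}{7}$ ($A = - \frac{2 - 3}{7} = \left(- \frac{1}{7}\right) \left(-1\right) = \frac{1}{7} \approx 0.14286$)
$f{\left(x \right)} = -84$ ($f{\left(x \right)} = -2 - 82 = -84$)
$a{\left(v \right)} = \frac{1}{7} + v$ ($a{\left(v \right)} = v + 1 \cdot \frac{1}{7} = v + \frac{1}{7} = \frac{1}{7} + v$)
$\frac{1}{f{\left(\frac{31}{-33} - \frac{35}{1} \right)} + a{\left(-53 \right)}} = \frac{1}{-84 + \left(\frac{1}{7} - 53\right)} = \frac{1}{-84 - \frac{370}{7}} = \frac{1}{- \frac{958}{7}} = - \frac{7}{958}$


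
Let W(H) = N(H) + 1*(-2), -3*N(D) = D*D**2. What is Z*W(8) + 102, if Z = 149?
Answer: -76876/3 ≈ -25625.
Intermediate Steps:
N(D) = -D**3/3 (N(D) = -D*D**2/3 = -D**3/3)
W(H) = -2 - H**3/3 (W(H) = -H**3/3 + 1*(-2) = -H**3/3 - 2 = -2 - H**3/3)
Z*W(8) + 102 = 149*(-2 - 1/3*8**3) + 102 = 149*(-2 - 1/3*512) + 102 = 149*(-2 - 512/3) + 102 = 149*(-518/3) + 102 = -77182/3 + 102 = -76876/3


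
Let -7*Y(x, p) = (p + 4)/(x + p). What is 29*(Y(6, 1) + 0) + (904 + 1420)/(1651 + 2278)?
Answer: -455829/192521 ≈ -2.3677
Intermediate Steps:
Y(x, p) = -(4 + p)/(7*(p + x)) (Y(x, p) = -(p + 4)/(7*(x + p)) = -(4 + p)/(7*(p + x)))
29*(Y(6, 1) + 0) + (904 + 1420)/(1651 + 2278) = 29*((-4 - 1*1)/(7*(1 + 6)) + 0) + (904 + 1420)/(1651 + 2278) = 29*((1/7)*(-4 - 1)/7 + 0) + 2324/3929 = 29*((1/7)*(1/7)*(-5) + 0) + 2324*(1/3929) = 29*(-5/49 + 0) + 2324/3929 = 29*(-5/49) + 2324/3929 = -145/49 + 2324/3929 = -455829/192521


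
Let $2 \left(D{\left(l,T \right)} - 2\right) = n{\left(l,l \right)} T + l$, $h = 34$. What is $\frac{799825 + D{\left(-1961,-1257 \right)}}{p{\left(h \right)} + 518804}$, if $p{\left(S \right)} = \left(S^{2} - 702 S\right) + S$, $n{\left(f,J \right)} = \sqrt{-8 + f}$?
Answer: $\frac{1597693}{992252} - \frac{1257 i \sqrt{1969}}{992252} \approx 1.6102 - 0.056213 i$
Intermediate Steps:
$p{\left(S \right)} = S^{2} - 701 S$
$D{\left(l,T \right)} = 2 + \frac{l}{2} + \frac{T \sqrt{-8 + l}}{2}$ ($D{\left(l,T \right)} = 2 + \frac{\sqrt{-8 + l} T + l}{2} = 2 + \frac{T \sqrt{-8 + l} + l}{2} = 2 + \frac{l + T \sqrt{-8 + l}}{2} = 2 + \left(\frac{l}{2} + \frac{T \sqrt{-8 + l}}{2}\right) = 2 + \frac{l}{2} + \frac{T \sqrt{-8 + l}}{2}$)
$\frac{799825 + D{\left(-1961,-1257 \right)}}{p{\left(h \right)} + 518804} = \frac{799825 + \left(2 + \frac{1}{2} \left(-1961\right) + \frac{1}{2} \left(-1257\right) \sqrt{-8 - 1961}\right)}{34 \left(-701 + 34\right) + 518804} = \frac{799825 + \left(2 - \frac{1961}{2} + \frac{1}{2} \left(-1257\right) \sqrt{-1969}\right)}{34 \left(-667\right) + 518804} = \frac{799825 + \left(2 - \frac{1961}{2} + \frac{1}{2} \left(-1257\right) i \sqrt{1969}\right)}{-22678 + 518804} = \frac{799825 - \left(\frac{1957}{2} + \frac{1257 i \sqrt{1969}}{2}\right)}{496126} = \left(799825 - \left(\frac{1957}{2} + \frac{1257 i \sqrt{1969}}{2}\right)\right) \frac{1}{496126} = \left(\frac{1597693}{2} - \frac{1257 i \sqrt{1969}}{2}\right) \frac{1}{496126} = \frac{1597693}{992252} - \frac{1257 i \sqrt{1969}}{992252}$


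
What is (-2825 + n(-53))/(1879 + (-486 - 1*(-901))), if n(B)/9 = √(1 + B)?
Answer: -2825/2294 + 9*I*√13/1147 ≈ -1.2315 + 0.028291*I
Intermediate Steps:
n(B) = 9*√(1 + B)
(-2825 + n(-53))/(1879 + (-486 - 1*(-901))) = (-2825 + 9*√(1 - 53))/(1879 + (-486 - 1*(-901))) = (-2825 + 9*√(-52))/(1879 + (-486 + 901)) = (-2825 + 9*(2*I*√13))/(1879 + 415) = (-2825 + 18*I*√13)/2294 = (-2825 + 18*I*√13)*(1/2294) = -2825/2294 + 9*I*√13/1147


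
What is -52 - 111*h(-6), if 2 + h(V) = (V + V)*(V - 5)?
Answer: -14482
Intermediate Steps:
h(V) = -2 + 2*V*(-5 + V) (h(V) = -2 + (V + V)*(V - 5) = -2 + (2*V)*(-5 + V) = -2 + 2*V*(-5 + V))
-52 - 111*h(-6) = -52 - 111*(-2 - 10*(-6) + 2*(-6)²) = -52 - 111*(-2 + 60 + 2*36) = -52 - 111*(-2 + 60 + 72) = -52 - 111*130 = -52 - 14430 = -14482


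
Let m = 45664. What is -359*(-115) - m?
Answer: -4379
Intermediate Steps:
-359*(-115) - m = -359*(-115) - 1*45664 = 41285 - 45664 = -4379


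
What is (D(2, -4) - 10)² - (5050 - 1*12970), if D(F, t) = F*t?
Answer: 8244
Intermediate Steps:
(D(2, -4) - 10)² - (5050 - 1*12970) = (2*(-4) - 10)² - (5050 - 1*12970) = (-8 - 10)² - (5050 - 12970) = (-18)² - 1*(-7920) = 324 + 7920 = 8244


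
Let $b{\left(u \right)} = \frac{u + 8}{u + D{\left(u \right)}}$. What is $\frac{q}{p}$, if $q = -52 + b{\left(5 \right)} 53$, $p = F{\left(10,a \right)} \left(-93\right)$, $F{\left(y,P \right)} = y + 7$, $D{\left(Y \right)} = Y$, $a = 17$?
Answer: $- \frac{169}{15810} \approx -0.010689$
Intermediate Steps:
$b{\left(u \right)} = \frac{8 + u}{2 u}$ ($b{\left(u \right)} = \frac{u + 8}{u + u} = \frac{8 + u}{2 u}$)
$F{\left(y,P \right)} = 7 + y$
$p = -1581$ ($p = \left(7 + 10\right) \left(-93\right) = 17 \left(-93\right) = -1581$)
$q = \frac{169}{10}$ ($q = -52 + \frac{8 + 5}{2 \cdot 5} \cdot 53 = -52 + \frac{1}{2} \cdot \frac{1}{5} \cdot 13 \cdot 53 = -52 + \frac{13}{10} \cdot 53 = -52 + \frac{689}{10} = \frac{169}{10} \approx 16.9$)
$\frac{q}{p} = \frac{169}{10 \left(-1581\right)} = \frac{169}{10} \left(- \frac{1}{1581}\right) = - \frac{169}{15810}$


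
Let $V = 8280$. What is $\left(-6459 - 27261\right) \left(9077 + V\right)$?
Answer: $-585278040$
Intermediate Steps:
$\left(-6459 - 27261\right) \left(9077 + V\right) = \left(-6459 - 27261\right) \left(9077 + 8280\right) = \left(-33720\right) 17357 = -585278040$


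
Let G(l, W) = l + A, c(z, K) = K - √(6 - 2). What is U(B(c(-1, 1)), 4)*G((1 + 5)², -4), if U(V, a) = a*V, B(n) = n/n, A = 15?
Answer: 204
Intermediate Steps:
c(z, K) = -2 + K (c(z, K) = K - √4 = K - 1*2 = K - 2 = -2 + K)
B(n) = 1
G(l, W) = 15 + l (G(l, W) = l + 15 = 15 + l)
U(V, a) = V*a
U(B(c(-1, 1)), 4)*G((1 + 5)², -4) = (1*4)*(15 + (1 + 5)²) = 4*(15 + 6²) = 4*(15 + 36) = 4*51 = 204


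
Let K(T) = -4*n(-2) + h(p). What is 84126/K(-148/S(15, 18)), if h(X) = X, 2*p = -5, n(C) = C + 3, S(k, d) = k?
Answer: -168252/13 ≈ -12942.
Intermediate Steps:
n(C) = 3 + C
p = -5/2 (p = (½)*(-5) = -5/2 ≈ -2.5000)
K(T) = -13/2 (K(T) = -4*(3 - 2) - 5/2 = -4*1 - 5/2 = -4 - 5/2 = -13/2)
84126/K(-148/S(15, 18)) = 84126/(-13/2) = 84126*(-2/13) = -168252/13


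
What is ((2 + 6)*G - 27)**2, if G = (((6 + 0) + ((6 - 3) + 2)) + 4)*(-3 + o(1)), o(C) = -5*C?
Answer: 974169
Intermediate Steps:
G = -120 (G = (((6 + 0) + ((6 - 3) + 2)) + 4)*(-3 - 5*1) = ((6 + (3 + 2)) + 4)*(-3 - 5) = ((6 + 5) + 4)*(-8) = (11 + 4)*(-8) = 15*(-8) = -120)
((2 + 6)*G - 27)**2 = ((2 + 6)*(-120) - 27)**2 = (8*(-120) - 27)**2 = (-960 - 27)**2 = (-987)**2 = 974169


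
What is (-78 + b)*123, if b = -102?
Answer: -22140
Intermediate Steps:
(-78 + b)*123 = (-78 - 102)*123 = -180*123 = -22140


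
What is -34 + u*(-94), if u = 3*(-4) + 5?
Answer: 624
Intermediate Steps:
u = -7 (u = -12 + 5 = -7)
-34 + u*(-94) = -34 - 7*(-94) = -34 + 658 = 624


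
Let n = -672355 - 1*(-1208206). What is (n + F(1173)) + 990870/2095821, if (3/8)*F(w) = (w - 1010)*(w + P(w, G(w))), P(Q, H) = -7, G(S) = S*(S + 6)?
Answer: 728418521063/698607 ≈ 1.0427e+6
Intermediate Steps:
G(S) = S*(6 + S)
n = 535851 (n = -672355 + 1208206 = 535851)
F(w) = 8*(-1010 + w)*(-7 + w)/3 (F(w) = 8*((w - 1010)*(w - 7))/3 = 8*((-1010 + w)*(-7 + w))/3 = 8*(-1010 + w)*(-7 + w)/3)
(n + F(1173)) + 990870/2095821 = (535851 + (56560/3 - 2712*1173 + (8/3)*1173²)) + 990870/2095821 = (535851 + (56560/3 - 3181176 + (8/3)*1375929)) + 990870*(1/2095821) = (535851 + (56560/3 - 3181176 + 3669144)) + 330290/698607 = (535851 + 1520464/3) + 330290/698607 = 3128017/3 + 330290/698607 = 728418521063/698607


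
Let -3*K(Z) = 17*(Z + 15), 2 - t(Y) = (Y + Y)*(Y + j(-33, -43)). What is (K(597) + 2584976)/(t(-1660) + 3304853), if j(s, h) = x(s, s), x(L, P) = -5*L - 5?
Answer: -2581508/1675145 ≈ -1.5411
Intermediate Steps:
x(L, P) = -5 - 5*L
j(s, h) = -5 - 5*s
t(Y) = 2 - 2*Y*(160 + Y) (t(Y) = 2 - (Y + Y)*(Y + (-5 - 5*(-33))) = 2 - 2*Y*(Y + (-5 + 165)) = 2 - 2*Y*(Y + 160) = 2 - 2*Y*(160 + Y))
K(Z) = -85 - 17*Z/3 (K(Z) = -17*(Z + 15)/3 = -17*(15 + Z)/3 = -(255 + 17*Z)/3 = -85 - 17*Z/3)
(K(597) + 2584976)/(t(-1660) + 3304853) = ((-85 - 17/3*597) + 2584976)/((2 - 320*(-1660) - 2*(-1660)²) + 3304853) = ((-85 - 3383) + 2584976)/((2 + 531200 - 2*2755600) + 3304853) = (-3468 + 2584976)/((2 + 531200 - 5511200) + 3304853) = 2581508/(-4979998 + 3304853) = 2581508/(-1675145) = 2581508*(-1/1675145) = -2581508/1675145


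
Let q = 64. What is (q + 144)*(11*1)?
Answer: 2288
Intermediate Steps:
(q + 144)*(11*1) = (64 + 144)*(11*1) = 208*11 = 2288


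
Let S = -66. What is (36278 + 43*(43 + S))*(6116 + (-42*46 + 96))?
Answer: 151036920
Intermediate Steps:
(36278 + 43*(43 + S))*(6116 + (-42*46 + 96)) = (36278 + 43*(43 - 66))*(6116 + (-42*46 + 96)) = (36278 + 43*(-23))*(6116 + (-1932 + 96)) = (36278 - 989)*(6116 - 1836) = 35289*4280 = 151036920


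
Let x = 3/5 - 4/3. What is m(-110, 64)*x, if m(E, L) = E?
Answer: 242/3 ≈ 80.667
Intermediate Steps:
x = -11/15 (x = 3*(⅕) - 4*⅓ = ⅗ - 4/3 = -11/15 ≈ -0.73333)
m(-110, 64)*x = -110*(-11/15) = 242/3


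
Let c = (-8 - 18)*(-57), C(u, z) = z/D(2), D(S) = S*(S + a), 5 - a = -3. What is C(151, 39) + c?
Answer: 29679/20 ≈ 1483.9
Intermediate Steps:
a = 8 (a = 5 - 1*(-3) = 5 + 3 = 8)
D(S) = S*(8 + S) (D(S) = S*(S + 8) = S*(8 + S))
C(u, z) = z/20 (C(u, z) = z/((2*(8 + 2))) = z/((2*10)) = z/20)
c = 1482 (c = -26*(-57) = 1482)
C(151, 39) + c = (1/20)*39 + 1482 = 39/20 + 1482 = 29679/20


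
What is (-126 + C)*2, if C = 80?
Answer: -92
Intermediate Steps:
(-126 + C)*2 = (-126 + 80)*2 = -46*2 = -92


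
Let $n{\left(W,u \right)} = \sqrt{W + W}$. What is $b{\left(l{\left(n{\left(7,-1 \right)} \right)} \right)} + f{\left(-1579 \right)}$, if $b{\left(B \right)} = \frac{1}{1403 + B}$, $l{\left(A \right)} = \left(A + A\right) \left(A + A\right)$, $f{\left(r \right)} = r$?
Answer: $- \frac{2303760}{1459} \approx -1579.0$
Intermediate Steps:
$n{\left(W,u \right)} = \sqrt{2} \sqrt{W}$ ($n{\left(W,u \right)} = \sqrt{2 W} = \sqrt{2} \sqrt{W}$)
$l{\left(A \right)} = 4 A^{2}$ ($l{\left(A \right)} = 2 A 2 A = 4 A^{2}$)
$b{\left(l{\left(n{\left(7,-1 \right)} \right)} \right)} + f{\left(-1579 \right)} = \frac{1}{1403 + 4 \left(\sqrt{2} \sqrt{7}\right)^{2}} - 1579 = \frac{1}{1403 + 4 \left(\sqrt{14}\right)^{2}} - 1579 = \frac{1}{1403 + 4 \cdot 14} - 1579 = \frac{1}{1403 + 56} - 1579 = \frac{1}{1459} - 1579 = - \frac{2303760}{1459}$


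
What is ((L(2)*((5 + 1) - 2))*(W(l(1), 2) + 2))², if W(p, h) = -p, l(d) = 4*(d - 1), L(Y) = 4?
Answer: 1024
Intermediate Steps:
l(d) = -4 + 4*d (l(d) = 4*(-1 + d) = -4 + 4*d)
((L(2)*((5 + 1) - 2))*(W(l(1), 2) + 2))² = ((4*((5 + 1) - 2))*(-(-4 + 4*1) + 2))² = ((4*(6 - 2))*(-(-4 + 4) + 2))² = ((4*4)*(-1*0 + 2))² = (16*(0 + 2))² = (16*2)² = 32² = 1024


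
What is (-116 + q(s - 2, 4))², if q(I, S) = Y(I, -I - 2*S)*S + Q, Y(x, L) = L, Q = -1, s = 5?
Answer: 25921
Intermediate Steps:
q(I, S) = -1 + S*(-I - 2*S) (q(I, S) = (-I - 2*S)*S - 1 = S*(-I - 2*S) - 1 = -1 + S*(-I - 2*S))
(-116 + q(s - 2, 4))² = (-116 + (-1 - 1*4*((5 - 2) + 2*4)))² = (-116 + (-1 - 1*4*(3 + 8)))² = (-116 + (-1 - 1*4*11))² = (-116 + (-1 - 44))² = (-116 - 45)² = (-161)² = 25921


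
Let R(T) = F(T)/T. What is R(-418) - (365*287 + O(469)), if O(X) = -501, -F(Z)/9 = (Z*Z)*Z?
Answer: -1676770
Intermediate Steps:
F(Z) = -9*Z³ (F(Z) = -9*Z*Z*Z = -9*Z²*Z = -9*Z³)
R(T) = -9*T² (R(T) = (-9*T³)/T = -9*T²)
R(-418) - (365*287 + O(469)) = -9*(-418)² - (365*287 - 501) = -9*174724 - (104755 - 501) = -1572516 - 1*104254 = -1572516 - 104254 = -1676770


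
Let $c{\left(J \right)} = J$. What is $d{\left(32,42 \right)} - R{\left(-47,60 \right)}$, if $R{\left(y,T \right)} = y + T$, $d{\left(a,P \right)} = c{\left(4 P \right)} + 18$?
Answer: $173$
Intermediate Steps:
$d{\left(a,P \right)} = 18 + 4 P$ ($d{\left(a,P \right)} = 4 P + 18 = 18 + 4 P$)
$R{\left(y,T \right)} = T + y$
$d{\left(32,42 \right)} - R{\left(-47,60 \right)} = \left(18 + 4 \cdot 42\right) - \left(60 - 47\right) = \left(18 + 168\right) - 13 = 186 - 13 = 173$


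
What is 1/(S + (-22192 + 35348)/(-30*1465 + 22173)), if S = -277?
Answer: -21777/6045385 ≈ -0.0036023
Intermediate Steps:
1/(S + (-22192 + 35348)/(-30*1465 + 22173)) = 1/(-277 + (-22192 + 35348)/(-30*1465 + 22173)) = 1/(-277 + 13156/(-43950 + 22173)) = 1/(-277 + 13156/(-21777)) = 1/(-277 + 13156*(-1/21777)) = 1/(-277 - 13156/21777) = 1/(-6045385/21777) = -21777/6045385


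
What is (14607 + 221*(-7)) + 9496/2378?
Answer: 15533088/1189 ≈ 13064.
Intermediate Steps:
(14607 + 221*(-7)) + 9496/2378 = (14607 - 1547) + 9496*(1/2378) = 13060 + 4748/1189 = 15533088/1189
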